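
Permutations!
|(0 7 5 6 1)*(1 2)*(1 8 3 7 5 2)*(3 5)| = |(0 3 7 2 8 5 6 1)| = 8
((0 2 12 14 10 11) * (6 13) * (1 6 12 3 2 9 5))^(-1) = (0 11 10 14 12 13 6 1 5 9)(2 3)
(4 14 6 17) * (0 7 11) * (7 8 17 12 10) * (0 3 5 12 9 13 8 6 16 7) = (0 6 9 13 8 17 4 14 16 7 11 3 5 12 10) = [6, 1, 2, 5, 14, 12, 9, 11, 17, 13, 0, 3, 10, 8, 16, 15, 7, 4]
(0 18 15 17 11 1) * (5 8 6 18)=(0 5 8 6 18 15 17 11 1)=[5, 0, 2, 3, 4, 8, 18, 7, 6, 9, 10, 1, 12, 13, 14, 17, 16, 11, 15]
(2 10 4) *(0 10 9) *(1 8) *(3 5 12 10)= [3, 8, 9, 5, 2, 12, 6, 7, 1, 0, 4, 11, 10]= (0 3 5 12 10 4 2 9)(1 8)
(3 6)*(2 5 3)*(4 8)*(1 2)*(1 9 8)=[0, 2, 5, 6, 1, 3, 9, 7, 4, 8]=(1 2 5 3 6 9 8 4)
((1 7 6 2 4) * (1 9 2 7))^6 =(9) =((2 4 9)(6 7))^6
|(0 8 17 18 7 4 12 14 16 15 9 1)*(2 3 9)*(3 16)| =33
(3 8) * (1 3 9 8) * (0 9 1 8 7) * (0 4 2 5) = (0 9 7 4 2 5)(1 3 8) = [9, 3, 5, 8, 2, 0, 6, 4, 1, 7]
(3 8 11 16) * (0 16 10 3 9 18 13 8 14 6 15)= (0 16 9 18 13 8 11 10 3 14 6 15)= [16, 1, 2, 14, 4, 5, 15, 7, 11, 18, 3, 10, 12, 8, 6, 0, 9, 17, 13]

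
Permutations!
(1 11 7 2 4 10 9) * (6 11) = (1 6 11 7 2 4 10 9) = [0, 6, 4, 3, 10, 5, 11, 2, 8, 1, 9, 7]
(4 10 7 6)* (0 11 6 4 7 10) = [11, 1, 2, 3, 0, 5, 7, 4, 8, 9, 10, 6] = (0 11 6 7 4)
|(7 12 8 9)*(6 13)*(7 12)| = 6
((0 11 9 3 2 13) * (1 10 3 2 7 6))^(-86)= (0 13 2 9 11)(1 6 7 3 10)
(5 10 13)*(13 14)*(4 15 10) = (4 15 10 14 13 5) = [0, 1, 2, 3, 15, 4, 6, 7, 8, 9, 14, 11, 12, 5, 13, 10]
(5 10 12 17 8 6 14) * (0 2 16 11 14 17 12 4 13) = (0 2 16 11 14 5 10 4 13)(6 17 8) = [2, 1, 16, 3, 13, 10, 17, 7, 6, 9, 4, 14, 12, 0, 5, 15, 11, 8]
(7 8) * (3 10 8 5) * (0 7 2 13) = (0 7 5 3 10 8 2 13) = [7, 1, 13, 10, 4, 3, 6, 5, 2, 9, 8, 11, 12, 0]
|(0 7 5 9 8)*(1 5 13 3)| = 8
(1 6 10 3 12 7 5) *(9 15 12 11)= (1 6 10 3 11 9 15 12 7 5)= [0, 6, 2, 11, 4, 1, 10, 5, 8, 15, 3, 9, 7, 13, 14, 12]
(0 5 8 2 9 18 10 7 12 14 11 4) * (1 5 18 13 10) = (0 18 1 5 8 2 9 13 10 7 12 14 11 4) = [18, 5, 9, 3, 0, 8, 6, 12, 2, 13, 7, 4, 14, 10, 11, 15, 16, 17, 1]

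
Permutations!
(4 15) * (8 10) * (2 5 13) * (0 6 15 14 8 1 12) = [6, 12, 5, 3, 14, 13, 15, 7, 10, 9, 1, 11, 0, 2, 8, 4] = (0 6 15 4 14 8 10 1 12)(2 5 13)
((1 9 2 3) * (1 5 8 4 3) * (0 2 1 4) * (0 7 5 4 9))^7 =((0 2 9 1)(3 4)(5 8 7))^7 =(0 1 9 2)(3 4)(5 8 7)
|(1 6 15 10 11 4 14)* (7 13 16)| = |(1 6 15 10 11 4 14)(7 13 16)| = 21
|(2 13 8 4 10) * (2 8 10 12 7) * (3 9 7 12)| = |(2 13 10 8 4 3 9 7)| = 8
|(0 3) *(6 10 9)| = 6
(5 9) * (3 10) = (3 10)(5 9) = [0, 1, 2, 10, 4, 9, 6, 7, 8, 5, 3]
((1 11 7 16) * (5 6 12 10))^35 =(1 16 7 11)(5 10 12 6)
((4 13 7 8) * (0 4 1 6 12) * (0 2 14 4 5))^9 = ((0 5)(1 6 12 2 14 4 13 7 8))^9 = (14)(0 5)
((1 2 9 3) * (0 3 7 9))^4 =(9)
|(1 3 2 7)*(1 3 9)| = 6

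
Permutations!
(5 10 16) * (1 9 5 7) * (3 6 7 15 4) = (1 9 5 10 16 15 4 3 6 7) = [0, 9, 2, 6, 3, 10, 7, 1, 8, 5, 16, 11, 12, 13, 14, 4, 15]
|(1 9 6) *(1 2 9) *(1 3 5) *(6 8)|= 12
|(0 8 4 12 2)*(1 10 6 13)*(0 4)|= 12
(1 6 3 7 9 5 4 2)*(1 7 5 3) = (1 6)(2 7 9 3 5 4) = [0, 6, 7, 5, 2, 4, 1, 9, 8, 3]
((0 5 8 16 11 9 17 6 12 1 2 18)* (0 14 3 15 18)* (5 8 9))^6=(0 17 8 6 16 12 11 1 5 2 9)(3 18)(14 15)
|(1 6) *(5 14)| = 2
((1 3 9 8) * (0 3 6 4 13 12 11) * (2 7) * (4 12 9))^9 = (0 11 12 6 1 8 9 13 4 3)(2 7)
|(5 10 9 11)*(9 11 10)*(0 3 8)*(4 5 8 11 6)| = 20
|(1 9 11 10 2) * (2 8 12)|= |(1 9 11 10 8 12 2)|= 7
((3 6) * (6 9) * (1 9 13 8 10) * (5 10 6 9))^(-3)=(3 13 8 6)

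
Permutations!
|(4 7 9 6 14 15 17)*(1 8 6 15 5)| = 5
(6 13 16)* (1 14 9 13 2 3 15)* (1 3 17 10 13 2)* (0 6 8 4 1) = [6, 14, 17, 15, 1, 5, 0, 7, 4, 2, 13, 11, 12, 16, 9, 3, 8, 10] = (0 6)(1 14 9 2 17 10 13 16 8 4)(3 15)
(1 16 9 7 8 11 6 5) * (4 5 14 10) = (1 16 9 7 8 11 6 14 10 4 5) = [0, 16, 2, 3, 5, 1, 14, 8, 11, 7, 4, 6, 12, 13, 10, 15, 9]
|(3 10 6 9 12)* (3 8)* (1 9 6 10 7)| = |(1 9 12 8 3 7)| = 6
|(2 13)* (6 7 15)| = 6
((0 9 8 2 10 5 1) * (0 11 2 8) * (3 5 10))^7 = (0 9)(1 2 5 11 3)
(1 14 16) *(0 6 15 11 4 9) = (0 6 15 11 4 9)(1 14 16) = [6, 14, 2, 3, 9, 5, 15, 7, 8, 0, 10, 4, 12, 13, 16, 11, 1]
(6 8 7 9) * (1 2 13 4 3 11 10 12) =[0, 2, 13, 11, 3, 5, 8, 9, 7, 6, 12, 10, 1, 4] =(1 2 13 4 3 11 10 12)(6 8 7 9)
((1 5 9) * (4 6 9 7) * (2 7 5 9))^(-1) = ((1 9)(2 7 4 6))^(-1) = (1 9)(2 6 4 7)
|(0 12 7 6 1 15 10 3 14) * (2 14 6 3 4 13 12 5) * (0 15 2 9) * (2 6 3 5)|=|(0 2 14 15 10 4 13 12 7 5 9)(1 6)|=22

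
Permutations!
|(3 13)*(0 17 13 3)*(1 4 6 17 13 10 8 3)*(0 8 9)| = |(0 13 8 3 1 4 6 17 10 9)| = 10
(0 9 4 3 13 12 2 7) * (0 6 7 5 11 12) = (0 9 4 3 13)(2 5 11 12)(6 7) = [9, 1, 5, 13, 3, 11, 7, 6, 8, 4, 10, 12, 2, 0]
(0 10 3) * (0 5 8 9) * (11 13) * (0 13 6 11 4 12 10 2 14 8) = (0 2 14 8 9 13 4 12 10 3 5)(6 11) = [2, 1, 14, 5, 12, 0, 11, 7, 9, 13, 3, 6, 10, 4, 8]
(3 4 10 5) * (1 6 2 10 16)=(1 6 2 10 5 3 4 16)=[0, 6, 10, 4, 16, 3, 2, 7, 8, 9, 5, 11, 12, 13, 14, 15, 1]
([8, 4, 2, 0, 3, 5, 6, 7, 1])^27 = [1, 3, 2, 8, 0, 5, 6, 7, 4]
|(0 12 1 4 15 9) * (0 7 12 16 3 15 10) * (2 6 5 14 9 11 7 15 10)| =44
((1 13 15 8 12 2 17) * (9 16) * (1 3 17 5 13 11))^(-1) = ((1 11)(2 5 13 15 8 12)(3 17)(9 16))^(-1) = (1 11)(2 12 8 15 13 5)(3 17)(9 16)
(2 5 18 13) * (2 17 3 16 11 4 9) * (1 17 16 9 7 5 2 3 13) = (1 17 13 16 11 4 7 5 18)(3 9) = [0, 17, 2, 9, 7, 18, 6, 5, 8, 3, 10, 4, 12, 16, 14, 15, 11, 13, 1]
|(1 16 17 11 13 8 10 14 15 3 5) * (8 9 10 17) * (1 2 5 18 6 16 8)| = |(1 8 17 11 13 9 10 14 15 3 18 6 16)(2 5)| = 26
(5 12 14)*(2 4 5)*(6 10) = (2 4 5 12 14)(6 10) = [0, 1, 4, 3, 5, 12, 10, 7, 8, 9, 6, 11, 14, 13, 2]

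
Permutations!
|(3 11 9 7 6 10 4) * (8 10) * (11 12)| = 9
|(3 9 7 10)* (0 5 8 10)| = |(0 5 8 10 3 9 7)| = 7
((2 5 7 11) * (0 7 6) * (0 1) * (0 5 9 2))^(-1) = (0 11 7)(1 6 5)(2 9)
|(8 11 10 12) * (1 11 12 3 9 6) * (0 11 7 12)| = |(0 11 10 3 9 6 1 7 12 8)| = 10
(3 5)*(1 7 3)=(1 7 3 5)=[0, 7, 2, 5, 4, 1, 6, 3]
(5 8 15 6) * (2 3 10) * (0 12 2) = (0 12 2 3 10)(5 8 15 6) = [12, 1, 3, 10, 4, 8, 5, 7, 15, 9, 0, 11, 2, 13, 14, 6]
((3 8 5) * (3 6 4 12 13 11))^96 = (13)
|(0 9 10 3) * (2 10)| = |(0 9 2 10 3)| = 5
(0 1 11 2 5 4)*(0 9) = [1, 11, 5, 3, 9, 4, 6, 7, 8, 0, 10, 2] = (0 1 11 2 5 4 9)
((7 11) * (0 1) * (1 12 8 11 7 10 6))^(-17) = (0 10 12 6 8 1 11)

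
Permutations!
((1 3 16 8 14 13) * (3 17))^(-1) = ((1 17 3 16 8 14 13))^(-1) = (1 13 14 8 16 3 17)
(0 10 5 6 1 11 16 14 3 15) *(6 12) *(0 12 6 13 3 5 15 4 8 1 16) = (0 10 15 12 13 3 4 8 1 11)(5 6 16 14) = [10, 11, 2, 4, 8, 6, 16, 7, 1, 9, 15, 0, 13, 3, 5, 12, 14]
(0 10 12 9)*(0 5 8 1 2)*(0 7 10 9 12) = (12)(0 9 5 8 1 2 7 10) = [9, 2, 7, 3, 4, 8, 6, 10, 1, 5, 0, 11, 12]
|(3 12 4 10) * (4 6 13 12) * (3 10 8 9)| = 12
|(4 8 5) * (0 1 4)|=|(0 1 4 8 5)|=5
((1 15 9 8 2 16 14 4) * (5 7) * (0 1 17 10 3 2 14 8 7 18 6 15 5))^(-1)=((0 1 5 18 6 15 9 7)(2 16 8 14 4 17 10 3))^(-1)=(0 7 9 15 6 18 5 1)(2 3 10 17 4 14 8 16)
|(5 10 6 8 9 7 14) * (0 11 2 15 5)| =11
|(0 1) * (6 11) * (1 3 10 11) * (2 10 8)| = 8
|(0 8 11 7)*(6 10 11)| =|(0 8 6 10 11 7)| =6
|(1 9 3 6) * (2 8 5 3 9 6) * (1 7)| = 12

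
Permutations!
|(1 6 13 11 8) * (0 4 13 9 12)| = 9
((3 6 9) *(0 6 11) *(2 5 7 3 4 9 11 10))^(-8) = (0 6 11)(2 7 10 5 3)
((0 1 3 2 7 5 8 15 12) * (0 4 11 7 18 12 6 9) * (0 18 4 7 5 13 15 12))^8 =(0 12 1 7 3 13 2 15 4 6 11 9 5 18 8)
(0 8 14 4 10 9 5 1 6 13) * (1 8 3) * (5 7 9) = (0 3 1 6 13)(4 10 5 8 14)(7 9) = [3, 6, 2, 1, 10, 8, 13, 9, 14, 7, 5, 11, 12, 0, 4]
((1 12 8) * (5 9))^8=((1 12 8)(5 9))^8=(1 8 12)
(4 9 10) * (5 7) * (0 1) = (0 1)(4 9 10)(5 7) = [1, 0, 2, 3, 9, 7, 6, 5, 8, 10, 4]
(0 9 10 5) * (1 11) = (0 9 10 5)(1 11) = [9, 11, 2, 3, 4, 0, 6, 7, 8, 10, 5, 1]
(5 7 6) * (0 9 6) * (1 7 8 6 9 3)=[3, 7, 2, 1, 4, 8, 5, 0, 6, 9]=(9)(0 3 1 7)(5 8 6)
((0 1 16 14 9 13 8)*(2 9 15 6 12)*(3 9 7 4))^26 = ((0 1 16 14 15 6 12 2 7 4 3 9 13 8))^26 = (0 13 3 7 12 15 16)(1 8 9 4 2 6 14)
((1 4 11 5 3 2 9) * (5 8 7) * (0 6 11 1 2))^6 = ((0 6 11 8 7 5 3)(1 4)(2 9))^6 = (0 3 5 7 8 11 6)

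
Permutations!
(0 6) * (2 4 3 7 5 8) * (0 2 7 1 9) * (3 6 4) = (0 4 6 2 3 1 9)(5 8 7) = [4, 9, 3, 1, 6, 8, 2, 5, 7, 0]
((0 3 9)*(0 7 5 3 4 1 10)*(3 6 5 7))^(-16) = ((0 4 1 10)(3 9)(5 6))^(-16) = (10)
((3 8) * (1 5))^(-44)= ((1 5)(3 8))^(-44)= (8)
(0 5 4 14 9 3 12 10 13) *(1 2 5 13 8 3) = (0 13)(1 2 5 4 14 9)(3 12 10 8) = [13, 2, 5, 12, 14, 4, 6, 7, 3, 1, 8, 11, 10, 0, 9]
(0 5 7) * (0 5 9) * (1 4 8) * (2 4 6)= [9, 6, 4, 3, 8, 7, 2, 5, 1, 0]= (0 9)(1 6 2 4 8)(5 7)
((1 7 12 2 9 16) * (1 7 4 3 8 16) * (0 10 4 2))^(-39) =(0 10 4 3 8 16 7 12)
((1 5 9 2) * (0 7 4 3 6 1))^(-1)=(0 2 9 5 1 6 3 4 7)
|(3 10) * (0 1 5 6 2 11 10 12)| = 9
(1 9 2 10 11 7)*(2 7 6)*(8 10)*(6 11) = [0, 9, 8, 3, 4, 5, 2, 1, 10, 7, 6, 11] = (11)(1 9 7)(2 8 10 6)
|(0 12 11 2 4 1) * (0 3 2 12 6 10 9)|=4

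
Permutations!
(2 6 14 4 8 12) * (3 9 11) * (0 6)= (0 6 14 4 8 12 2)(3 9 11)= [6, 1, 0, 9, 8, 5, 14, 7, 12, 11, 10, 3, 2, 13, 4]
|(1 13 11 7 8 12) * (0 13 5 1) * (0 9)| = 14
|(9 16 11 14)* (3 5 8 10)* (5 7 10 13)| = 12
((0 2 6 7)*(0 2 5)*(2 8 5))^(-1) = ((0 2 6 7 8 5))^(-1) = (0 5 8 7 6 2)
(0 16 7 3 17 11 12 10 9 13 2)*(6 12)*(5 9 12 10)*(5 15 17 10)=(0 16 7 3 10 12 15 17 11 6 5 9 13 2)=[16, 1, 0, 10, 4, 9, 5, 3, 8, 13, 12, 6, 15, 2, 14, 17, 7, 11]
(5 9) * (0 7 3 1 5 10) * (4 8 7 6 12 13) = (0 6 12 13 4 8 7 3 1 5 9 10) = [6, 5, 2, 1, 8, 9, 12, 3, 7, 10, 0, 11, 13, 4]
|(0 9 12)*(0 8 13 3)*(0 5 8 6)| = |(0 9 12 6)(3 5 8 13)| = 4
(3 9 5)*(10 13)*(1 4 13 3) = (1 4 13 10 3 9 5) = [0, 4, 2, 9, 13, 1, 6, 7, 8, 5, 3, 11, 12, 10]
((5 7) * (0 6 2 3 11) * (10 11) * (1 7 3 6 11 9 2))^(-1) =((0 11)(1 7 5 3 10 9 2 6))^(-1) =(0 11)(1 6 2 9 10 3 5 7)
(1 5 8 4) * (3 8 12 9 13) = (1 5 12 9 13 3 8 4) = [0, 5, 2, 8, 1, 12, 6, 7, 4, 13, 10, 11, 9, 3]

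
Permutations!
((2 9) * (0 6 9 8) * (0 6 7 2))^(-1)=(0 9 6 8 2 7)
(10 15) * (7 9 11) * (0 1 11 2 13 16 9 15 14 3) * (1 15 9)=(0 15 10 14 3)(1 11 7 9 2 13 16)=[15, 11, 13, 0, 4, 5, 6, 9, 8, 2, 14, 7, 12, 16, 3, 10, 1]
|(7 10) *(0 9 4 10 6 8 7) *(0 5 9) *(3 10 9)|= 6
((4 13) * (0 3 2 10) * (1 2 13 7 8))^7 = (0 2 8 4 3 10 1 7 13)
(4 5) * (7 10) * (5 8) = (4 8 5)(7 10) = [0, 1, 2, 3, 8, 4, 6, 10, 5, 9, 7]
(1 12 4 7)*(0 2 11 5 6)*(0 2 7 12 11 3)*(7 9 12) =(0 9 12 4 7 1 11 5 6 2 3) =[9, 11, 3, 0, 7, 6, 2, 1, 8, 12, 10, 5, 4]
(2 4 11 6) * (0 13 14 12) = [13, 1, 4, 3, 11, 5, 2, 7, 8, 9, 10, 6, 0, 14, 12] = (0 13 14 12)(2 4 11 6)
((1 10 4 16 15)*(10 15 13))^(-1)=(1 15)(4 10 13 16)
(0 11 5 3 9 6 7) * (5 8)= (0 11 8 5 3 9 6 7)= [11, 1, 2, 9, 4, 3, 7, 0, 5, 6, 10, 8]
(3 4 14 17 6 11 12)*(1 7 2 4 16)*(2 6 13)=[0, 7, 4, 16, 14, 5, 11, 6, 8, 9, 10, 12, 3, 2, 17, 15, 1, 13]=(1 7 6 11 12 3 16)(2 4 14 17 13)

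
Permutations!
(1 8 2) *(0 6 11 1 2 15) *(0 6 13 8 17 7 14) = (0 13 8 15 6 11 1 17 7 14) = [13, 17, 2, 3, 4, 5, 11, 14, 15, 9, 10, 1, 12, 8, 0, 6, 16, 7]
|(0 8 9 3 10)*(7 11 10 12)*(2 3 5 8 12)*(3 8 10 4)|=|(0 12 7 11 4 3 2 8 9 5 10)|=11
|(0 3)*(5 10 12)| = |(0 3)(5 10 12)| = 6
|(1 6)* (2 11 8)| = 6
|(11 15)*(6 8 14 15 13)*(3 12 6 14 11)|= 8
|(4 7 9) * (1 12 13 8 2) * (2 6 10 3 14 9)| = |(1 12 13 8 6 10 3 14 9 4 7 2)| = 12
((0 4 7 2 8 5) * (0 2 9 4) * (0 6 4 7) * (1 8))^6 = (9)(1 5)(2 8)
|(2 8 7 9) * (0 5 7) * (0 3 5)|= 6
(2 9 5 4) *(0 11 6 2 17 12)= (0 11 6 2 9 5 4 17 12)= [11, 1, 9, 3, 17, 4, 2, 7, 8, 5, 10, 6, 0, 13, 14, 15, 16, 12]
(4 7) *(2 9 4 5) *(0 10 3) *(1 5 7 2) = (0 10 3)(1 5)(2 9 4) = [10, 5, 9, 0, 2, 1, 6, 7, 8, 4, 3]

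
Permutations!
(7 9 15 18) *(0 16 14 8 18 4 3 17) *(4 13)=(0 16 14 8 18 7 9 15 13 4 3 17)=[16, 1, 2, 17, 3, 5, 6, 9, 18, 15, 10, 11, 12, 4, 8, 13, 14, 0, 7]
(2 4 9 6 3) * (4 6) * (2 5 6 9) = (2 9 4)(3 5 6) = [0, 1, 9, 5, 2, 6, 3, 7, 8, 4]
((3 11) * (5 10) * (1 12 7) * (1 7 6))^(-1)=(1 6 12)(3 11)(5 10)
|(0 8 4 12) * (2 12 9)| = |(0 8 4 9 2 12)| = 6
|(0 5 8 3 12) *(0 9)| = |(0 5 8 3 12 9)| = 6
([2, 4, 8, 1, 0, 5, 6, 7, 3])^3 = [3, 2, 1, 0, 8, 5, 6, 7, 4]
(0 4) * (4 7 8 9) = (0 7 8 9 4) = [7, 1, 2, 3, 0, 5, 6, 8, 9, 4]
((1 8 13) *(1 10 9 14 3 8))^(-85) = (3 14 9 10 13 8)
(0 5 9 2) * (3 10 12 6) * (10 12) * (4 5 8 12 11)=(0 8 12 6 3 11 4 5 9 2)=[8, 1, 0, 11, 5, 9, 3, 7, 12, 2, 10, 4, 6]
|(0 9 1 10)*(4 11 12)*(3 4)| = 4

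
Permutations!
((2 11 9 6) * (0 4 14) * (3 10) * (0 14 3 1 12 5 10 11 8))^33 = (14)(0 4 3 11 9 6 2 8)(1 12 5 10) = ((14)(0 4 3 11 9 6 2 8)(1 12 5 10))^33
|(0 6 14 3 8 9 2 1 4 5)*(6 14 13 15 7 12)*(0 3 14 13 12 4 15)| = 18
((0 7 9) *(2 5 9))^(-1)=(0 9 5 2 7)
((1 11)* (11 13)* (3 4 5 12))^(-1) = (1 11 13)(3 12 5 4)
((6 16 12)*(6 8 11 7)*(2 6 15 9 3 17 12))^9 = (3 17 12 8 11 7 15 9)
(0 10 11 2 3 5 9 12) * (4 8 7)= (0 10 11 2 3 5 9 12)(4 8 7)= [10, 1, 3, 5, 8, 9, 6, 4, 7, 12, 11, 2, 0]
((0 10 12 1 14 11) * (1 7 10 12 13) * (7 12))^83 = (0 11 14 1 13 10 7)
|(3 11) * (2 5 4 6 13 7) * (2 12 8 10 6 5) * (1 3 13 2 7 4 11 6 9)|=36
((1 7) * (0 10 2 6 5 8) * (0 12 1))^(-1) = ((0 10 2 6 5 8 12 1 7))^(-1) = (0 7 1 12 8 5 6 2 10)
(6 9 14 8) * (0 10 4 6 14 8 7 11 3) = [10, 1, 2, 0, 6, 5, 9, 11, 14, 8, 4, 3, 12, 13, 7] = (0 10 4 6 9 8 14 7 11 3)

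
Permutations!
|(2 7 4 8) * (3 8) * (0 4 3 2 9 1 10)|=|(0 4 2 7 3 8 9 1 10)|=9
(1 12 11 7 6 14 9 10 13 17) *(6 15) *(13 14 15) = (1 12 11 7 13 17)(6 15)(9 10 14) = [0, 12, 2, 3, 4, 5, 15, 13, 8, 10, 14, 7, 11, 17, 9, 6, 16, 1]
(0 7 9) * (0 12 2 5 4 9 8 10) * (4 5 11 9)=(0 7 8 10)(2 11 9 12)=[7, 1, 11, 3, 4, 5, 6, 8, 10, 12, 0, 9, 2]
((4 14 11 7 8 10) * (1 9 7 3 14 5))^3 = ((1 9 7 8 10 4 5)(3 14 11))^3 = (14)(1 8 5 7 4 9 10)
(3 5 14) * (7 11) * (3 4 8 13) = [0, 1, 2, 5, 8, 14, 6, 11, 13, 9, 10, 7, 12, 3, 4] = (3 5 14 4 8 13)(7 11)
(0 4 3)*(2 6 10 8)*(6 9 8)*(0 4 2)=(0 2 9 8)(3 4)(6 10)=[2, 1, 9, 4, 3, 5, 10, 7, 0, 8, 6]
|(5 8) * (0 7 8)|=|(0 7 8 5)|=4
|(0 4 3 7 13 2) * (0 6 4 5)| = 6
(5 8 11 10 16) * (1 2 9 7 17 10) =(1 2 9 7 17 10 16 5 8 11) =[0, 2, 9, 3, 4, 8, 6, 17, 11, 7, 16, 1, 12, 13, 14, 15, 5, 10]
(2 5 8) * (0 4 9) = [4, 1, 5, 3, 9, 8, 6, 7, 2, 0] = (0 4 9)(2 5 8)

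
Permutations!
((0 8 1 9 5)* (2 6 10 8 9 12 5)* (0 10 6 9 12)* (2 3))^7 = (0 12 5 10 8 1)(2 9 3)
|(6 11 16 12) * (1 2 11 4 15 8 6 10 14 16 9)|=4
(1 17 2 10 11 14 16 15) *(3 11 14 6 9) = (1 17 2 10 14 16 15)(3 11 6 9) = [0, 17, 10, 11, 4, 5, 9, 7, 8, 3, 14, 6, 12, 13, 16, 1, 15, 2]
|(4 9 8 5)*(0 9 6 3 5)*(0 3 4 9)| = |(3 5 9 8)(4 6)| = 4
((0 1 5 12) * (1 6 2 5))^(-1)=((0 6 2 5 12))^(-1)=(0 12 5 2 6)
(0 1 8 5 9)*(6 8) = [1, 6, 2, 3, 4, 9, 8, 7, 5, 0] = (0 1 6 8 5 9)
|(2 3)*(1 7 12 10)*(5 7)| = 10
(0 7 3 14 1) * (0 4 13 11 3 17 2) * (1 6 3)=[7, 4, 0, 14, 13, 5, 3, 17, 8, 9, 10, 1, 12, 11, 6, 15, 16, 2]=(0 7 17 2)(1 4 13 11)(3 14 6)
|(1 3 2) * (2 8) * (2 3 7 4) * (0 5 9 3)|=20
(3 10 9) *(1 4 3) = (1 4 3 10 9) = [0, 4, 2, 10, 3, 5, 6, 7, 8, 1, 9]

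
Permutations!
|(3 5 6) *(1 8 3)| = |(1 8 3 5 6)| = 5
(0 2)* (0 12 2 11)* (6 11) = (0 6 11)(2 12) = [6, 1, 12, 3, 4, 5, 11, 7, 8, 9, 10, 0, 2]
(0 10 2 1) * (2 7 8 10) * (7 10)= [2, 0, 1, 3, 4, 5, 6, 8, 7, 9, 10]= (10)(0 2 1)(7 8)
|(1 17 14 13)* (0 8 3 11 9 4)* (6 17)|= |(0 8 3 11 9 4)(1 6 17 14 13)|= 30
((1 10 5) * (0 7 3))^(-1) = ((0 7 3)(1 10 5))^(-1) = (0 3 7)(1 5 10)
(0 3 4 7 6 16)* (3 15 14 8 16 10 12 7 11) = (0 15 14 8 16)(3 4 11)(6 10 12 7) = [15, 1, 2, 4, 11, 5, 10, 6, 16, 9, 12, 3, 7, 13, 8, 14, 0]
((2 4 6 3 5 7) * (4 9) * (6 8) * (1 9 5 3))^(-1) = ((1 9 4 8 6)(2 5 7))^(-1) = (1 6 8 4 9)(2 7 5)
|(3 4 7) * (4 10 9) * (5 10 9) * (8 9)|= |(3 8 9 4 7)(5 10)|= 10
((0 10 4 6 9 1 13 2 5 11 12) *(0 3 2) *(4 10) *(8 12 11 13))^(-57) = (0 5 3 8 9 4 13 2 12 1 6)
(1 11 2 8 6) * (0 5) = (0 5)(1 11 2 8 6) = [5, 11, 8, 3, 4, 0, 1, 7, 6, 9, 10, 2]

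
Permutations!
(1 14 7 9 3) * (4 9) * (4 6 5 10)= (1 14 7 6 5 10 4 9 3)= [0, 14, 2, 1, 9, 10, 5, 6, 8, 3, 4, 11, 12, 13, 7]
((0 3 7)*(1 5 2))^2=(0 7 3)(1 2 5)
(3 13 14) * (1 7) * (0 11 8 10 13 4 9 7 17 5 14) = [11, 17, 2, 4, 9, 14, 6, 1, 10, 7, 13, 8, 12, 0, 3, 15, 16, 5] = (0 11 8 10 13)(1 17 5 14 3 4 9 7)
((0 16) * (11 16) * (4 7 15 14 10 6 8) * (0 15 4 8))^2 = (0 16 14 6 11 15 10)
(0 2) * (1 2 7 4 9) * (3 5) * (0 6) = (0 7 4 9 1 2 6)(3 5) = [7, 2, 6, 5, 9, 3, 0, 4, 8, 1]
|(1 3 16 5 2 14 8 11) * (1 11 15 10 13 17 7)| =12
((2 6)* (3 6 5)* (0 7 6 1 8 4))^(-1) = ((0 7 6 2 5 3 1 8 4))^(-1) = (0 4 8 1 3 5 2 6 7)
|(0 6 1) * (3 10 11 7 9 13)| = |(0 6 1)(3 10 11 7 9 13)| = 6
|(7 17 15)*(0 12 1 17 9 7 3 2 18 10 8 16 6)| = 12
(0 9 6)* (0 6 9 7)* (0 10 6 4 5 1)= (0 7 10 6 4 5 1)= [7, 0, 2, 3, 5, 1, 4, 10, 8, 9, 6]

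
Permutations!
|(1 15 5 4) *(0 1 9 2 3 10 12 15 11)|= |(0 1 11)(2 3 10 12 15 5 4 9)|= 24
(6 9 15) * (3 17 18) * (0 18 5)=(0 18 3 17 5)(6 9 15)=[18, 1, 2, 17, 4, 0, 9, 7, 8, 15, 10, 11, 12, 13, 14, 6, 16, 5, 3]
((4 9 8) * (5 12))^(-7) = ((4 9 8)(5 12))^(-7) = (4 8 9)(5 12)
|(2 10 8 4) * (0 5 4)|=|(0 5 4 2 10 8)|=6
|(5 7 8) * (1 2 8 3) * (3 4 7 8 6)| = 4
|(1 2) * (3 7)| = |(1 2)(3 7)| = 2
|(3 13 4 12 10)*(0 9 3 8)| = |(0 9 3 13 4 12 10 8)| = 8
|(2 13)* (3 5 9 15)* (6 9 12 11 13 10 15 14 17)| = 8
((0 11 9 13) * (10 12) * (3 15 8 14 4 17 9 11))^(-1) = (0 13 9 17 4 14 8 15 3)(10 12)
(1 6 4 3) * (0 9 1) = (0 9 1 6 4 3) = [9, 6, 2, 0, 3, 5, 4, 7, 8, 1]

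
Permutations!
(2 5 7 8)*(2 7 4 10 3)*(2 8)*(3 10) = [0, 1, 5, 8, 3, 4, 6, 2, 7, 9, 10] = (10)(2 5 4 3 8 7)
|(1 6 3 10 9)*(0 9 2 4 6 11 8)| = 5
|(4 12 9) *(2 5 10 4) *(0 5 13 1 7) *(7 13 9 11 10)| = 12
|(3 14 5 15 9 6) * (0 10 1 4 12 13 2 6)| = 13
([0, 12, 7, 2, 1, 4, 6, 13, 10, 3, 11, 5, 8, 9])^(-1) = (1 4 5 11 10 8 12)(2 3 9 13 7)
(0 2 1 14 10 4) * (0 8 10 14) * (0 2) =(14)(1 2)(4 8 10) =[0, 2, 1, 3, 8, 5, 6, 7, 10, 9, 4, 11, 12, 13, 14]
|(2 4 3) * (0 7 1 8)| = |(0 7 1 8)(2 4 3)| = 12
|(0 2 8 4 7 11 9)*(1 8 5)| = 9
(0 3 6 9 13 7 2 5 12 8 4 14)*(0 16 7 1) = (0 3 6 9 13 1)(2 5 12 8 4 14 16 7) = [3, 0, 5, 6, 14, 12, 9, 2, 4, 13, 10, 11, 8, 1, 16, 15, 7]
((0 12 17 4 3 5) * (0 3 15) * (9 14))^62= (0 17 15 12 4)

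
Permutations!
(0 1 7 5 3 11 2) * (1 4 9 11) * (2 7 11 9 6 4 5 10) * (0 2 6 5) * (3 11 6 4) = (1 6 3)(4 5 11 7 10) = [0, 6, 2, 1, 5, 11, 3, 10, 8, 9, 4, 7]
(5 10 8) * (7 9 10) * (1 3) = [0, 3, 2, 1, 4, 7, 6, 9, 5, 10, 8] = (1 3)(5 7 9 10 8)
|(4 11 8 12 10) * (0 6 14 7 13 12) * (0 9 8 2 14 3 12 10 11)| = |(0 6 3 12 11 2 14 7 13 10 4)(8 9)| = 22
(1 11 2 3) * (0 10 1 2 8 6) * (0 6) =(0 10 1 11 8)(2 3) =[10, 11, 3, 2, 4, 5, 6, 7, 0, 9, 1, 8]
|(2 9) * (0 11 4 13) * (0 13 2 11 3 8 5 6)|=|(13)(0 3 8 5 6)(2 9 11 4)|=20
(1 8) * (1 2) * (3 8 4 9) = (1 4 9 3 8 2) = [0, 4, 1, 8, 9, 5, 6, 7, 2, 3]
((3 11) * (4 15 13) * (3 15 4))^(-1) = ((3 11 15 13))^(-1) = (3 13 15 11)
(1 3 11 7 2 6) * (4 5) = (1 3 11 7 2 6)(4 5) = [0, 3, 6, 11, 5, 4, 1, 2, 8, 9, 10, 7]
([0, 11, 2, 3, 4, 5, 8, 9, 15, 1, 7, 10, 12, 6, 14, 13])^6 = (1 11 10 7 9)(6 15)(8 13)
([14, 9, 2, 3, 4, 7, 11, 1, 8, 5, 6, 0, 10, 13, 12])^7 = [14, 7, 2, 3, 4, 9, 11, 5, 8, 1, 6, 0, 10, 13, 12]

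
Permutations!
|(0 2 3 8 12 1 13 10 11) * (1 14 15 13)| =|(0 2 3 8 12 14 15 13 10 11)| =10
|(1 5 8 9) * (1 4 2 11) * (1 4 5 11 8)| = 7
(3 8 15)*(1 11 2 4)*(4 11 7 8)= (1 7 8 15 3 4)(2 11)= [0, 7, 11, 4, 1, 5, 6, 8, 15, 9, 10, 2, 12, 13, 14, 3]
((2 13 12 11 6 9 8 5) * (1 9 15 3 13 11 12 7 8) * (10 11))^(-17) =(1 9)(2 6 13 5 11 3 8 10 15 7)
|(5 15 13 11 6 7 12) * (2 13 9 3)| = |(2 13 11 6 7 12 5 15 9 3)| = 10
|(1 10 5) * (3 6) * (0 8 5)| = |(0 8 5 1 10)(3 6)| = 10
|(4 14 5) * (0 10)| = |(0 10)(4 14 5)| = 6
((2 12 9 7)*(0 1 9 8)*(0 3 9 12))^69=(0 9 12 2 3 1 7 8)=((0 1 12 8 3 9 7 2))^69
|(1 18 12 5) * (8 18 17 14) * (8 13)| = |(1 17 14 13 8 18 12 5)| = 8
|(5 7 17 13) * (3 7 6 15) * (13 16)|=8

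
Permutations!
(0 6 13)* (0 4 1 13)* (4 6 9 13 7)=(0 9 13 6)(1 7 4)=[9, 7, 2, 3, 1, 5, 0, 4, 8, 13, 10, 11, 12, 6]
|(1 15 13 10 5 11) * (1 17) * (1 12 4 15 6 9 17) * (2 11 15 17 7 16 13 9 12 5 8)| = 15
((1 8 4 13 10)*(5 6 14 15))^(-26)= (1 10 13 4 8)(5 14)(6 15)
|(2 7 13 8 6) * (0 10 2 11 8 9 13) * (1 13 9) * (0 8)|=|(0 10 2 7 8 6 11)(1 13)|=14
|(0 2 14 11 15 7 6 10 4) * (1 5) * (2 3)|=10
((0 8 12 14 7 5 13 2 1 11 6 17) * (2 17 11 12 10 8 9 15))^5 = ((0 9 15 2 1 12 14 7 5 13 17)(6 11)(8 10))^5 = (0 12 17 1 13 2 5 15 7 9 14)(6 11)(8 10)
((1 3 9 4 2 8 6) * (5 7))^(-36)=((1 3 9 4 2 8 6)(5 7))^(-36)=(1 6 8 2 4 9 3)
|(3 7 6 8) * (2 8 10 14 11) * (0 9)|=|(0 9)(2 8 3 7 6 10 14 11)|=8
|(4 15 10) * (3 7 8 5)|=12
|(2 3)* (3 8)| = 3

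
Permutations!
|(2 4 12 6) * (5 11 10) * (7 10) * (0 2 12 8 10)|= 8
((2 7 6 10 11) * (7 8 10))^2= (2 10)(8 11)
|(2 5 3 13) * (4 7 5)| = 6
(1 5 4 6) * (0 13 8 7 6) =(0 13 8 7 6 1 5 4) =[13, 5, 2, 3, 0, 4, 1, 6, 7, 9, 10, 11, 12, 8]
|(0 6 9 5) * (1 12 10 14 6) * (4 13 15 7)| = |(0 1 12 10 14 6 9 5)(4 13 15 7)| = 8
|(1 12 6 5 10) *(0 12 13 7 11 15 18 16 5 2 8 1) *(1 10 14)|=18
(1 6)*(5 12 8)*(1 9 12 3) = (1 6 9 12 8 5 3) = [0, 6, 2, 1, 4, 3, 9, 7, 5, 12, 10, 11, 8]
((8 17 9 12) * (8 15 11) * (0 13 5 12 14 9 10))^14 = (0 11 13 8 5 17 12 10 15)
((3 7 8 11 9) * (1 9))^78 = ((1 9 3 7 8 11))^78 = (11)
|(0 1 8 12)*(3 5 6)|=12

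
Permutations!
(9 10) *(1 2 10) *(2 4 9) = (1 4 9)(2 10) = [0, 4, 10, 3, 9, 5, 6, 7, 8, 1, 2]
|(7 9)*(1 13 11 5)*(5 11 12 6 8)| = 6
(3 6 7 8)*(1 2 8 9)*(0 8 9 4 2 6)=(0 8 3)(1 6 7 4 2 9)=[8, 6, 9, 0, 2, 5, 7, 4, 3, 1]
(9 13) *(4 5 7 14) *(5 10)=(4 10 5 7 14)(9 13)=[0, 1, 2, 3, 10, 7, 6, 14, 8, 13, 5, 11, 12, 9, 4]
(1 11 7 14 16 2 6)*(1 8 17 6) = (1 11 7 14 16 2)(6 8 17) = [0, 11, 1, 3, 4, 5, 8, 14, 17, 9, 10, 7, 12, 13, 16, 15, 2, 6]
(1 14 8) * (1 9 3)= (1 14 8 9 3)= [0, 14, 2, 1, 4, 5, 6, 7, 9, 3, 10, 11, 12, 13, 8]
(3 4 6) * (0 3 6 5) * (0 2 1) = [3, 0, 1, 4, 5, 2, 6] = (6)(0 3 4 5 2 1)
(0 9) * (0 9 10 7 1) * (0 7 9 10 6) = (0 6)(1 7)(9 10) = [6, 7, 2, 3, 4, 5, 0, 1, 8, 10, 9]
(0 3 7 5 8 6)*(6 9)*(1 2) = (0 3 7 5 8 9 6)(1 2) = [3, 2, 1, 7, 4, 8, 0, 5, 9, 6]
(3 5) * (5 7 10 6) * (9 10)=(3 7 9 10 6 5)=[0, 1, 2, 7, 4, 3, 5, 9, 8, 10, 6]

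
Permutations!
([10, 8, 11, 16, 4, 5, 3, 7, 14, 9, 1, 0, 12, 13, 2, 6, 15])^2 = (0 1 14 11 10 8 2)(3 15)(6 16)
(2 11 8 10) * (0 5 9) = [5, 1, 11, 3, 4, 9, 6, 7, 10, 0, 2, 8] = (0 5 9)(2 11 8 10)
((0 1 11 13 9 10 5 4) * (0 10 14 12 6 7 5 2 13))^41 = (0 11 1)(2 13 9 14 12 6 7 5 4 10)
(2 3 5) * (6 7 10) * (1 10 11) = (1 10 6 7 11)(2 3 5) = [0, 10, 3, 5, 4, 2, 7, 11, 8, 9, 6, 1]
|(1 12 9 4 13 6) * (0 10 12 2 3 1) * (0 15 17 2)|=|(0 10 12 9 4 13 6 15 17 2 3 1)|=12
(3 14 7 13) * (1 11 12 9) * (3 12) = [0, 11, 2, 14, 4, 5, 6, 13, 8, 1, 10, 3, 9, 12, 7] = (1 11 3 14 7 13 12 9)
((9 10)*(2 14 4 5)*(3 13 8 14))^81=(2 14 3 4 13 5 8)(9 10)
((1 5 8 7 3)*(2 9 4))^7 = (1 8 3 5 7)(2 9 4) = ((1 5 8 7 3)(2 9 4))^7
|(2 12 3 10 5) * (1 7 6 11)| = 20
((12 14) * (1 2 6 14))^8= (1 14 2 12 6)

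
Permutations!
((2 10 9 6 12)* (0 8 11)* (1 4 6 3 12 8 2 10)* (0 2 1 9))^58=((0 1 4 6 8 11 2 9 3 12 10))^58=(0 6 2 12 1 8 9 10 4 11 3)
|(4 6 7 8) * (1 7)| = |(1 7 8 4 6)| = 5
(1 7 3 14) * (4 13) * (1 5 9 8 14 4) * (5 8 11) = (1 7 3 4 13)(5 9 11)(8 14) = [0, 7, 2, 4, 13, 9, 6, 3, 14, 11, 10, 5, 12, 1, 8]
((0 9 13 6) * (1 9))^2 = (0 9 6 1 13)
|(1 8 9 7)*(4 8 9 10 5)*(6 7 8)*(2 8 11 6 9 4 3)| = 30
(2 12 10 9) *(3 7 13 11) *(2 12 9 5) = (2 9 12 10 5)(3 7 13 11) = [0, 1, 9, 7, 4, 2, 6, 13, 8, 12, 5, 3, 10, 11]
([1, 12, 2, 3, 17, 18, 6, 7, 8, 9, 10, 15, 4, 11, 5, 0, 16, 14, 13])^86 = [11, 15, 2, 3, 1, 17, 6, 7, 8, 9, 10, 18, 0, 5, 4, 13, 16, 12, 14]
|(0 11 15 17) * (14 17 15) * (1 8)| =4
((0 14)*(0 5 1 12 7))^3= ((0 14 5 1 12 7))^3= (0 1)(5 7)(12 14)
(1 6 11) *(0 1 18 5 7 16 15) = [1, 6, 2, 3, 4, 7, 11, 16, 8, 9, 10, 18, 12, 13, 14, 0, 15, 17, 5] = (0 1 6 11 18 5 7 16 15)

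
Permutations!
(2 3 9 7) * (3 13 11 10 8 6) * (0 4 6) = (0 4 6 3 9 7 2 13 11 10 8) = [4, 1, 13, 9, 6, 5, 3, 2, 0, 7, 8, 10, 12, 11]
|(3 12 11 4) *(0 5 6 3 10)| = 8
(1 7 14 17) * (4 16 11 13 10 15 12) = (1 7 14 17)(4 16 11 13 10 15 12) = [0, 7, 2, 3, 16, 5, 6, 14, 8, 9, 15, 13, 4, 10, 17, 12, 11, 1]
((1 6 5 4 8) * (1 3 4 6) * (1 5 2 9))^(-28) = ((1 5 6 2 9)(3 4 8))^(-28) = (1 6 9 5 2)(3 8 4)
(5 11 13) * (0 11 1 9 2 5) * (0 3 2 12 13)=(0 11)(1 9 12 13 3 2 5)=[11, 9, 5, 2, 4, 1, 6, 7, 8, 12, 10, 0, 13, 3]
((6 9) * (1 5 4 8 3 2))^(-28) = (9)(1 4 3)(2 5 8)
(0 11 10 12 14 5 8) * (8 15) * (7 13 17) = (0 11 10 12 14 5 15 8)(7 13 17) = [11, 1, 2, 3, 4, 15, 6, 13, 0, 9, 12, 10, 14, 17, 5, 8, 16, 7]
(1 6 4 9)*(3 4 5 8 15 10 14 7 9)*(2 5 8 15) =[0, 6, 5, 4, 3, 15, 8, 9, 2, 1, 14, 11, 12, 13, 7, 10] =(1 6 8 2 5 15 10 14 7 9)(3 4)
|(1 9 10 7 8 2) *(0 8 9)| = |(0 8 2 1)(7 9 10)| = 12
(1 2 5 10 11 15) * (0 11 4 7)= (0 11 15 1 2 5 10 4 7)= [11, 2, 5, 3, 7, 10, 6, 0, 8, 9, 4, 15, 12, 13, 14, 1]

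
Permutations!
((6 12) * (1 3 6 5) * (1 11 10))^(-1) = (1 10 11 5 12 6 3)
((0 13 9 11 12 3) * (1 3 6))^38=(0 1 12 9)(3 6 11 13)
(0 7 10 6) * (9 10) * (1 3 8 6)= (0 7 9 10 1 3 8 6)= [7, 3, 2, 8, 4, 5, 0, 9, 6, 10, 1]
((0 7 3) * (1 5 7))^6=(0 1 5 7 3)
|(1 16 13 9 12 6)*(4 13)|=|(1 16 4 13 9 12 6)|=7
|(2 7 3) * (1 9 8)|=3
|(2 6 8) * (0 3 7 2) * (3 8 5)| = 10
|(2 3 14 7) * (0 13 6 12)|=4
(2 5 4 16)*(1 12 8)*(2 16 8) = (16)(1 12 2 5 4 8) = [0, 12, 5, 3, 8, 4, 6, 7, 1, 9, 10, 11, 2, 13, 14, 15, 16]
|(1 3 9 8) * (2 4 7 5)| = |(1 3 9 8)(2 4 7 5)| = 4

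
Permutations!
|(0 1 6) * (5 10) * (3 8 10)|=|(0 1 6)(3 8 10 5)|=12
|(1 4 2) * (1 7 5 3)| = |(1 4 2 7 5 3)| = 6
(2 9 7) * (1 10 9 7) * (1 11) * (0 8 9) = [8, 10, 7, 3, 4, 5, 6, 2, 9, 11, 0, 1] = (0 8 9 11 1 10)(2 7)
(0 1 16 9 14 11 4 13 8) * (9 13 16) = [1, 9, 2, 3, 16, 5, 6, 7, 0, 14, 10, 4, 12, 8, 11, 15, 13] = (0 1 9 14 11 4 16 13 8)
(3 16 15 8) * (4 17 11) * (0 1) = (0 1)(3 16 15 8)(4 17 11) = [1, 0, 2, 16, 17, 5, 6, 7, 3, 9, 10, 4, 12, 13, 14, 8, 15, 11]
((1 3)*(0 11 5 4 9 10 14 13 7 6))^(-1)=((0 11 5 4 9 10 14 13 7 6)(1 3))^(-1)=(0 6 7 13 14 10 9 4 5 11)(1 3)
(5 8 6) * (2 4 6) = (2 4 6 5 8) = [0, 1, 4, 3, 6, 8, 5, 7, 2]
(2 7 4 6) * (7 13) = [0, 1, 13, 3, 6, 5, 2, 4, 8, 9, 10, 11, 12, 7] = (2 13 7 4 6)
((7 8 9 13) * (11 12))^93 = ((7 8 9 13)(11 12))^93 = (7 8 9 13)(11 12)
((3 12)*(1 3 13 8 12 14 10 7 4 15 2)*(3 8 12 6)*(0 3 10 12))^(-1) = ((0 3 14 12 13)(1 8 6 10 7 4 15 2))^(-1) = (0 13 12 14 3)(1 2 15 4 7 10 6 8)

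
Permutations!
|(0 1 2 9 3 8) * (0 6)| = |(0 1 2 9 3 8 6)| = 7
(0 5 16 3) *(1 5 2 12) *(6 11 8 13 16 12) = (0 2 6 11 8 13 16 3)(1 5 12) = [2, 5, 6, 0, 4, 12, 11, 7, 13, 9, 10, 8, 1, 16, 14, 15, 3]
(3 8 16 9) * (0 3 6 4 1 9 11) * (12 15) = [3, 9, 2, 8, 1, 5, 4, 7, 16, 6, 10, 0, 15, 13, 14, 12, 11] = (0 3 8 16 11)(1 9 6 4)(12 15)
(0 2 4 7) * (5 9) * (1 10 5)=[2, 10, 4, 3, 7, 9, 6, 0, 8, 1, 5]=(0 2 4 7)(1 10 5 9)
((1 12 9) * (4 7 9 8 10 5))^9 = (1 12 8 10 5 4 7 9)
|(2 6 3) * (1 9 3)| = |(1 9 3 2 6)| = 5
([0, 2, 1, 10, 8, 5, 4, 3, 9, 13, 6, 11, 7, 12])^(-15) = (1 2)(3 4 13)(6 9 7)(8 12 10)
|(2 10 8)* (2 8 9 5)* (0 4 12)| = |(0 4 12)(2 10 9 5)| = 12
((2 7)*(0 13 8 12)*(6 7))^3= ((0 13 8 12)(2 6 7))^3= (0 12 8 13)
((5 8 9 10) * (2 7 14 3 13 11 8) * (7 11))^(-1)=(2 5 10 9 8 11)(3 14 7 13)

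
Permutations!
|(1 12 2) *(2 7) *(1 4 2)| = |(1 12 7)(2 4)| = 6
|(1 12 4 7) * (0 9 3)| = |(0 9 3)(1 12 4 7)| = 12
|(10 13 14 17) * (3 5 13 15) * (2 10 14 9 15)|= |(2 10)(3 5 13 9 15)(14 17)|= 10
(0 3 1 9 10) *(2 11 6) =(0 3 1 9 10)(2 11 6) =[3, 9, 11, 1, 4, 5, 2, 7, 8, 10, 0, 6]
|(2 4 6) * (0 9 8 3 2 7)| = 8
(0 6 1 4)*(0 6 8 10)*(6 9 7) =[8, 4, 2, 3, 9, 5, 1, 6, 10, 7, 0] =(0 8 10)(1 4 9 7 6)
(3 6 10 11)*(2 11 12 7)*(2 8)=(2 11 3 6 10 12 7 8)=[0, 1, 11, 6, 4, 5, 10, 8, 2, 9, 12, 3, 7]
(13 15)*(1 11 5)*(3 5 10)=(1 11 10 3 5)(13 15)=[0, 11, 2, 5, 4, 1, 6, 7, 8, 9, 3, 10, 12, 15, 14, 13]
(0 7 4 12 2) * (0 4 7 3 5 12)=(0 3 5 12 2 4)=[3, 1, 4, 5, 0, 12, 6, 7, 8, 9, 10, 11, 2]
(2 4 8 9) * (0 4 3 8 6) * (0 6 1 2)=[4, 2, 3, 8, 1, 5, 6, 7, 9, 0]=(0 4 1 2 3 8 9)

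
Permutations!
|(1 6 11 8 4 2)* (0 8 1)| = 12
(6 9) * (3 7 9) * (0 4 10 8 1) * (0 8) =(0 4 10)(1 8)(3 7 9 6) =[4, 8, 2, 7, 10, 5, 3, 9, 1, 6, 0]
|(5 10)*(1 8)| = 2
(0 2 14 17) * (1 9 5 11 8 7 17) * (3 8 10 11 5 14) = (0 2 3 8 7 17)(1 9 14)(10 11) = [2, 9, 3, 8, 4, 5, 6, 17, 7, 14, 11, 10, 12, 13, 1, 15, 16, 0]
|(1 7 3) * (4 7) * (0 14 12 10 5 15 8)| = 28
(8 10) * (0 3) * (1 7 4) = (0 3)(1 7 4)(8 10) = [3, 7, 2, 0, 1, 5, 6, 4, 10, 9, 8]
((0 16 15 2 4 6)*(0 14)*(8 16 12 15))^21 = (8 16) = ((0 12 15 2 4 6 14)(8 16))^21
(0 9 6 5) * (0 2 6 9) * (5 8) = (9)(2 6 8 5) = [0, 1, 6, 3, 4, 2, 8, 7, 5, 9]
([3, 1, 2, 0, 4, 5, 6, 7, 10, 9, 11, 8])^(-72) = (11)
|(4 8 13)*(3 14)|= |(3 14)(4 8 13)|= 6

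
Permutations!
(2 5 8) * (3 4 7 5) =(2 3 4 7 5 8) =[0, 1, 3, 4, 7, 8, 6, 5, 2]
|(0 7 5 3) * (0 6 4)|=6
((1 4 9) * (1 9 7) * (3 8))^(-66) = ((9)(1 4 7)(3 8))^(-66) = (9)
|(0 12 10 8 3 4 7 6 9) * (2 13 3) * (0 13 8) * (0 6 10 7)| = 18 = |(0 12 7 10 6 9 13 3 4)(2 8)|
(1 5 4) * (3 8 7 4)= [0, 5, 2, 8, 1, 3, 6, 4, 7]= (1 5 3 8 7 4)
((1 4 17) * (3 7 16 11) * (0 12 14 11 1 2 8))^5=(0 7 2 11 4 12 16 8 3 17 14 1)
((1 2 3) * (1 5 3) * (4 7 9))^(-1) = (1 2)(3 5)(4 9 7)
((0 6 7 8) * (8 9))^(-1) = ((0 6 7 9 8))^(-1) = (0 8 9 7 6)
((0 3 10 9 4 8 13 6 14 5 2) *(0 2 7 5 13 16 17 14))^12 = (0 3 10 9 4 8 16 17 14 13 6) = ((0 3 10 9 4 8 16 17 14 13 6)(5 7))^12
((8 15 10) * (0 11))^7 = ((0 11)(8 15 10))^7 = (0 11)(8 15 10)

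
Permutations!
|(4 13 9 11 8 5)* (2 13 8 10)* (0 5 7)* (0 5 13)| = |(0 13 9 11 10 2)(4 8 7 5)| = 12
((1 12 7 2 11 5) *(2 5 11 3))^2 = ((1 12 7 5)(2 3))^2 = (1 7)(5 12)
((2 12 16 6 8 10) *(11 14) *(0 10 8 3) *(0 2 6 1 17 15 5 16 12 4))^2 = (0 6 2)(1 15 16 17 5)(3 4 10)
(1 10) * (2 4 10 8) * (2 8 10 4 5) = (1 10)(2 5) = [0, 10, 5, 3, 4, 2, 6, 7, 8, 9, 1]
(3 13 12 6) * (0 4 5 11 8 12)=(0 4 5 11 8 12 6 3 13)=[4, 1, 2, 13, 5, 11, 3, 7, 12, 9, 10, 8, 6, 0]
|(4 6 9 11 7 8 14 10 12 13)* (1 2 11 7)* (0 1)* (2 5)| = |(0 1 5 2 11)(4 6 9 7 8 14 10 12 13)| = 45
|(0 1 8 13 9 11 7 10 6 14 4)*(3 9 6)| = |(0 1 8 13 6 14 4)(3 9 11 7 10)| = 35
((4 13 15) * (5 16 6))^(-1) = (4 15 13)(5 6 16)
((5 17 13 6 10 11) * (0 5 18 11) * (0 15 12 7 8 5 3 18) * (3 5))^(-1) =((0 5 17 13 6 10 15 12 7 8 3 18 11))^(-1) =(0 11 18 3 8 7 12 15 10 6 13 17 5)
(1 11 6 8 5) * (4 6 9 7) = (1 11 9 7 4 6 8 5) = [0, 11, 2, 3, 6, 1, 8, 4, 5, 7, 10, 9]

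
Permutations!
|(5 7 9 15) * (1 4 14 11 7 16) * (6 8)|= |(1 4 14 11 7 9 15 5 16)(6 8)|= 18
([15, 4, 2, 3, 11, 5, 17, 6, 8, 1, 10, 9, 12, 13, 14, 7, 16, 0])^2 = (0 7 17 15 6)(1 11)(4 9)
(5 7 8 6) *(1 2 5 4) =[0, 2, 5, 3, 1, 7, 4, 8, 6] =(1 2 5 7 8 6 4)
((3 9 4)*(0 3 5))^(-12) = (0 4 3 5 9)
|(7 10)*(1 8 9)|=6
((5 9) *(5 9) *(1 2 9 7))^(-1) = (1 7 9 2)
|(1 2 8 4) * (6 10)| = |(1 2 8 4)(6 10)| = 4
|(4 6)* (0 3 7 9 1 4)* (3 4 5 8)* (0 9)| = |(0 4 6 9 1 5 8 3 7)| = 9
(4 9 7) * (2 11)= (2 11)(4 9 7)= [0, 1, 11, 3, 9, 5, 6, 4, 8, 7, 10, 2]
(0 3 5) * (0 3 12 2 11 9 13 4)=(0 12 2 11 9 13 4)(3 5)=[12, 1, 11, 5, 0, 3, 6, 7, 8, 13, 10, 9, 2, 4]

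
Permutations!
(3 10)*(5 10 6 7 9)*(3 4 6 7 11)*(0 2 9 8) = (0 2 9 5 10 4 6 11 3 7 8) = [2, 1, 9, 7, 6, 10, 11, 8, 0, 5, 4, 3]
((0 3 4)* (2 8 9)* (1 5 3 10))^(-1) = (0 4 3 5 1 10)(2 9 8)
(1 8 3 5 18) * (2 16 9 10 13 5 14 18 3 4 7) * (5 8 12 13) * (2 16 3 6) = (1 12 13 8 4 7 16 9 10 5 6 2 3 14 18) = [0, 12, 3, 14, 7, 6, 2, 16, 4, 10, 5, 11, 13, 8, 18, 15, 9, 17, 1]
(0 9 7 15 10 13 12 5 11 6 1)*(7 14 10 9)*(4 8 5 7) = [4, 0, 2, 3, 8, 11, 1, 15, 5, 14, 13, 6, 7, 12, 10, 9] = (0 4 8 5 11 6 1)(7 15 9 14 10 13 12)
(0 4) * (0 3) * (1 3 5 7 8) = (0 4 5 7 8 1 3) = [4, 3, 2, 0, 5, 7, 6, 8, 1]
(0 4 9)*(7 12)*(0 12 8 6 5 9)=(0 4)(5 9 12 7 8 6)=[4, 1, 2, 3, 0, 9, 5, 8, 6, 12, 10, 11, 7]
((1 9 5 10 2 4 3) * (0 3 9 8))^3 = (0 8 1 3)(2 5 4 10 9)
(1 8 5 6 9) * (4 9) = [0, 8, 2, 3, 9, 6, 4, 7, 5, 1] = (1 8 5 6 4 9)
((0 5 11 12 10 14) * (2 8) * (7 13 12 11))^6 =(0 14 10 12 13 7 5)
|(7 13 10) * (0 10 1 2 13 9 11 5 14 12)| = 24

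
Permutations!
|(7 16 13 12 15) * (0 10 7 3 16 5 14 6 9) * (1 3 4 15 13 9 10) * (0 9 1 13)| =|(0 13 12)(1 3 16)(4 15)(5 14 6 10 7)| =30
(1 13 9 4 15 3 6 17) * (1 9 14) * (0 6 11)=(0 6 17 9 4 15 3 11)(1 13 14)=[6, 13, 2, 11, 15, 5, 17, 7, 8, 4, 10, 0, 12, 14, 1, 3, 16, 9]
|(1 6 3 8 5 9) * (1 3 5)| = 6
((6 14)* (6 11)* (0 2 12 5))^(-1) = ((0 2 12 5)(6 14 11))^(-1) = (0 5 12 2)(6 11 14)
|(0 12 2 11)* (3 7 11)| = 6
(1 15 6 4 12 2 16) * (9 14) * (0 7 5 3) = (0 7 5 3)(1 15 6 4 12 2 16)(9 14) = [7, 15, 16, 0, 12, 3, 4, 5, 8, 14, 10, 11, 2, 13, 9, 6, 1]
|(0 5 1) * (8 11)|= 6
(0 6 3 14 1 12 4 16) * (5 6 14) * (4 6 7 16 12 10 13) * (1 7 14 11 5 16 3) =(0 11 5 14 7 3 16)(1 10 13 4 12 6) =[11, 10, 2, 16, 12, 14, 1, 3, 8, 9, 13, 5, 6, 4, 7, 15, 0]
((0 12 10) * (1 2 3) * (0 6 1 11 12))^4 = ((1 2 3 11 12 10 6))^4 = (1 12 2 10 3 6 11)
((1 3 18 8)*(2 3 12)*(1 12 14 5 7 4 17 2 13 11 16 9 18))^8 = ((1 14 5 7 4 17 2 3)(8 12 13 11 16 9 18))^8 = (8 12 13 11 16 9 18)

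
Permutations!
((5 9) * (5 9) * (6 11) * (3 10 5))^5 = ((3 10 5)(6 11))^5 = (3 5 10)(6 11)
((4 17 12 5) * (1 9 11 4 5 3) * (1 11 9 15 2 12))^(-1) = ((1 15 2 12 3 11 4 17))^(-1) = (1 17 4 11 3 12 2 15)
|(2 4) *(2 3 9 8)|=5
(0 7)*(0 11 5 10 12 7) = (5 10 12 7 11) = [0, 1, 2, 3, 4, 10, 6, 11, 8, 9, 12, 5, 7]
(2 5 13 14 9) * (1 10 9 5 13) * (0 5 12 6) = (0 5 1 10 9 2 13 14 12 6) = [5, 10, 13, 3, 4, 1, 0, 7, 8, 2, 9, 11, 6, 14, 12]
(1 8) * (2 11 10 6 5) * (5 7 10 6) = (1 8)(2 11 6 7 10 5) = [0, 8, 11, 3, 4, 2, 7, 10, 1, 9, 5, 6]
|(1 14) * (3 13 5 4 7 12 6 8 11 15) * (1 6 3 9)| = |(1 14 6 8 11 15 9)(3 13 5 4 7 12)| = 42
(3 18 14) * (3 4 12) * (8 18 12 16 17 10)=[0, 1, 2, 12, 16, 5, 6, 7, 18, 9, 8, 11, 3, 13, 4, 15, 17, 10, 14]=(3 12)(4 16 17 10 8 18 14)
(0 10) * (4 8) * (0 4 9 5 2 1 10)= (1 10 4 8 9 5 2)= [0, 10, 1, 3, 8, 2, 6, 7, 9, 5, 4]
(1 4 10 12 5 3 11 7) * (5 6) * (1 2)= [0, 4, 1, 11, 10, 3, 5, 2, 8, 9, 12, 7, 6]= (1 4 10 12 6 5 3 11 7 2)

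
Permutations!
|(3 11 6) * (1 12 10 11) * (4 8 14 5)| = 12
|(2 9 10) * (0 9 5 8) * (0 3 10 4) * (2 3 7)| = |(0 9 4)(2 5 8 7)(3 10)| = 12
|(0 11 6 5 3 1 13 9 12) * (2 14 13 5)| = |(0 11 6 2 14 13 9 12)(1 5 3)| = 24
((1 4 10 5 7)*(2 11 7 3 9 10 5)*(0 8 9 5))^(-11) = ((0 8 9 10 2 11 7 1 4)(3 5))^(-11) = (0 1 11 10 8 4 7 2 9)(3 5)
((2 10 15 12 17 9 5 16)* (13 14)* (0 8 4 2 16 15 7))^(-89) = ((0 8 4 2 10 7)(5 15 12 17 9)(13 14))^(-89) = (0 8 4 2 10 7)(5 15 12 17 9)(13 14)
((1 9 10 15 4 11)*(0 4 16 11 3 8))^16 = ((0 4 3 8)(1 9 10 15 16 11))^16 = (1 16 10)(9 11 15)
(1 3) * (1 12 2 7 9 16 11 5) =(1 3 12 2 7 9 16 11 5) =[0, 3, 7, 12, 4, 1, 6, 9, 8, 16, 10, 5, 2, 13, 14, 15, 11]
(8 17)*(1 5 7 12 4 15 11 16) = [0, 5, 2, 3, 15, 7, 6, 12, 17, 9, 10, 16, 4, 13, 14, 11, 1, 8] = (1 5 7 12 4 15 11 16)(8 17)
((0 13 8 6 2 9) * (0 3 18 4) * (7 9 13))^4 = (0 18 9)(3 7 4)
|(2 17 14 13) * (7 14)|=|(2 17 7 14 13)|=5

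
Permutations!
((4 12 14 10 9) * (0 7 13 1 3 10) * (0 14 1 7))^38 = ((14)(1 3 10 9 4 12)(7 13))^38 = (14)(1 10 4)(3 9 12)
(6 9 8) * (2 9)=[0, 1, 9, 3, 4, 5, 2, 7, 6, 8]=(2 9 8 6)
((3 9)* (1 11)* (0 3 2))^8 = ((0 3 9 2)(1 11))^8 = (11)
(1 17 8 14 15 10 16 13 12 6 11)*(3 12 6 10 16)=[0, 17, 2, 12, 4, 5, 11, 7, 14, 9, 3, 1, 10, 6, 15, 16, 13, 8]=(1 17 8 14 15 16 13 6 11)(3 12 10)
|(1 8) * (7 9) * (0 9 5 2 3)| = |(0 9 7 5 2 3)(1 8)| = 6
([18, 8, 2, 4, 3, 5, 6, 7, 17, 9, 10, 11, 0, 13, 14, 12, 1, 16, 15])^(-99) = (0 18 15 12)(1 8 17 16)(3 4)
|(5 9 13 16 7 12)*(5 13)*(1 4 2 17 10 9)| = |(1 4 2 17 10 9 5)(7 12 13 16)| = 28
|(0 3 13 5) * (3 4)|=|(0 4 3 13 5)|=5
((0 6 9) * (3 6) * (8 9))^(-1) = (0 9 8 6 3)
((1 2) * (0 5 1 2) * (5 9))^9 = (0 9 5 1)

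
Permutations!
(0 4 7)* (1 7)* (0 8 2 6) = [4, 7, 6, 3, 1, 5, 0, 8, 2] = (0 4 1 7 8 2 6)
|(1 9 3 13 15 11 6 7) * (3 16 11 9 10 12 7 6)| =12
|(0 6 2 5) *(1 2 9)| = 6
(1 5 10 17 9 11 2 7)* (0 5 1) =(0 5 10 17 9 11 2 7) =[5, 1, 7, 3, 4, 10, 6, 0, 8, 11, 17, 2, 12, 13, 14, 15, 16, 9]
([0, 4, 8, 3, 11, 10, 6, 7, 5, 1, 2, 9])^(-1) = [0, 9, 10, 3, 1, 8, 6, 7, 2, 11, 5, 4]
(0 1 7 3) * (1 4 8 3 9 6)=(0 4 8 3)(1 7 9 6)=[4, 7, 2, 0, 8, 5, 1, 9, 3, 6]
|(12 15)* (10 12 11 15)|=|(10 12)(11 15)|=2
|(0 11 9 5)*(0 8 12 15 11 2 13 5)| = |(0 2 13 5 8 12 15 11 9)| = 9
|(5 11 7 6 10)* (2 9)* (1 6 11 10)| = 2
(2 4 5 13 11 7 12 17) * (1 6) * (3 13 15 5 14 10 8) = (1 6)(2 4 14 10 8 3 13 11 7 12 17)(5 15) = [0, 6, 4, 13, 14, 15, 1, 12, 3, 9, 8, 7, 17, 11, 10, 5, 16, 2]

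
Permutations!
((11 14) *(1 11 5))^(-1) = (1 5 14 11)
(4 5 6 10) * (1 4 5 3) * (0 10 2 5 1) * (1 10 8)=[8, 4, 5, 0, 3, 6, 2, 7, 1, 9, 10]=(10)(0 8 1 4 3)(2 5 6)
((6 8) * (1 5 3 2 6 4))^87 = (1 2 4 3 8 5 6)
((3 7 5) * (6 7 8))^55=((3 8 6 7 5))^55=(8)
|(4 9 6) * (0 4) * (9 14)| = 5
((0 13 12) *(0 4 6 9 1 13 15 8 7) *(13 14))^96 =((0 15 8 7)(1 14 13 12 4 6 9))^96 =(15)(1 6 12 14 9 4 13)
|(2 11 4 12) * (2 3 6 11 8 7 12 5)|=9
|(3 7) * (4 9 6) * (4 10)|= 4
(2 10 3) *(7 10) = (2 7 10 3) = [0, 1, 7, 2, 4, 5, 6, 10, 8, 9, 3]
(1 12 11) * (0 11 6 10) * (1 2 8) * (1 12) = (0 11 2 8 12 6 10) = [11, 1, 8, 3, 4, 5, 10, 7, 12, 9, 0, 2, 6]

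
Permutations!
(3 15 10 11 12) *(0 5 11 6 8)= [5, 1, 2, 15, 4, 11, 8, 7, 0, 9, 6, 12, 3, 13, 14, 10]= (0 5 11 12 3 15 10 6 8)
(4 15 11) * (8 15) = [0, 1, 2, 3, 8, 5, 6, 7, 15, 9, 10, 4, 12, 13, 14, 11] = (4 8 15 11)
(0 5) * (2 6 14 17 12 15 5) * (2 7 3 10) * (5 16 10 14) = (0 7 3 14 17 12 15 16 10 2 6 5) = [7, 1, 6, 14, 4, 0, 5, 3, 8, 9, 2, 11, 15, 13, 17, 16, 10, 12]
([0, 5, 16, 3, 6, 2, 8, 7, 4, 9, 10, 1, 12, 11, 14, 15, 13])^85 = (1 5 2 16 13 11)(4 6 8)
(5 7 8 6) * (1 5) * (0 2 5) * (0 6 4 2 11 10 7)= (0 11 10 7 8 4 2 5)(1 6)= [11, 6, 5, 3, 2, 0, 1, 8, 4, 9, 7, 10]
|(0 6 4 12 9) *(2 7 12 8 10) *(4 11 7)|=|(0 6 11 7 12 9)(2 4 8 10)|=12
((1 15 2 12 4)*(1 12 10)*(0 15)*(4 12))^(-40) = (15) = ((0 15 2 10 1))^(-40)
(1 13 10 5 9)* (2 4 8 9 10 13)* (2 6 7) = (13)(1 6 7 2 4 8 9)(5 10) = [0, 6, 4, 3, 8, 10, 7, 2, 9, 1, 5, 11, 12, 13]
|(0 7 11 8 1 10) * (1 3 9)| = 8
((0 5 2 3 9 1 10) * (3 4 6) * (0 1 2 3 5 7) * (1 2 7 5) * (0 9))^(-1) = (0 3 5)(1 6 4 2 10)(7 9)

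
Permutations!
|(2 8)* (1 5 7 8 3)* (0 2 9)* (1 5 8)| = 8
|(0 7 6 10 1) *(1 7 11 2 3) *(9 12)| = 30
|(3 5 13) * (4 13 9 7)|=6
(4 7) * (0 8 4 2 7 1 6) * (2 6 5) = (0 8 4 1 5 2 7 6) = [8, 5, 7, 3, 1, 2, 0, 6, 4]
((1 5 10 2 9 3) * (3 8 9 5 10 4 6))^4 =(1 4 10 6 2 3 5)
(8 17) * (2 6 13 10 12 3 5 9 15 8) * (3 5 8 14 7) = (2 6 13 10 12 5 9 15 14 7 3 8 17) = [0, 1, 6, 8, 4, 9, 13, 3, 17, 15, 12, 11, 5, 10, 7, 14, 16, 2]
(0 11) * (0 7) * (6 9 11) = (0 6 9 11 7) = [6, 1, 2, 3, 4, 5, 9, 0, 8, 11, 10, 7]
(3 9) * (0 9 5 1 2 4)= [9, 2, 4, 5, 0, 1, 6, 7, 8, 3]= (0 9 3 5 1 2 4)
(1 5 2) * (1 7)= (1 5 2 7)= [0, 5, 7, 3, 4, 2, 6, 1]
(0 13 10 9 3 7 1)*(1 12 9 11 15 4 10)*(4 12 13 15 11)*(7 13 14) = (0 15 12 9 3 13 1)(4 10)(7 14) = [15, 0, 2, 13, 10, 5, 6, 14, 8, 3, 4, 11, 9, 1, 7, 12]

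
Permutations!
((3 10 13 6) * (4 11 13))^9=(3 11)(4 6)(10 13)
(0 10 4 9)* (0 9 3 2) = (0 10 4 3 2) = [10, 1, 0, 2, 3, 5, 6, 7, 8, 9, 4]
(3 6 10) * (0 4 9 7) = (0 4 9 7)(3 6 10) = [4, 1, 2, 6, 9, 5, 10, 0, 8, 7, 3]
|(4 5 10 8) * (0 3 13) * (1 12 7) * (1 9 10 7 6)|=6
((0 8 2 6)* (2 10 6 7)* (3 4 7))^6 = (0 10)(2 4)(3 7)(6 8)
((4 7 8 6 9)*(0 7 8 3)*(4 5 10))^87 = ((0 7 3)(4 8 6 9 5 10))^87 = (4 9)(5 8)(6 10)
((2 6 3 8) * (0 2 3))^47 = (0 6 2)(3 8)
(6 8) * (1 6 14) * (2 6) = (1 2 6 8 14) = [0, 2, 6, 3, 4, 5, 8, 7, 14, 9, 10, 11, 12, 13, 1]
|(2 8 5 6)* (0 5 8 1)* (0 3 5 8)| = 10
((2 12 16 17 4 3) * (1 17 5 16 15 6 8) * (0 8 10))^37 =((0 8 1 17 4 3 2 12 15 6 10)(5 16))^37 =(0 4 15 8 3 6 1 2 10 17 12)(5 16)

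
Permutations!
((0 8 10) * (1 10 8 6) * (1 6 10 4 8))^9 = (0 10)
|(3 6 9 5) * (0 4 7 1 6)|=|(0 4 7 1 6 9 5 3)|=8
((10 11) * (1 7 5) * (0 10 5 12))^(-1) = ((0 10 11 5 1 7 12))^(-1) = (0 12 7 1 5 11 10)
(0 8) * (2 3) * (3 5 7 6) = [8, 1, 5, 2, 4, 7, 3, 6, 0] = (0 8)(2 5 7 6 3)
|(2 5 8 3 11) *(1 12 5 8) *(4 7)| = 12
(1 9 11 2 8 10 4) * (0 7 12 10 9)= (0 7 12 10 4 1)(2 8 9 11)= [7, 0, 8, 3, 1, 5, 6, 12, 9, 11, 4, 2, 10]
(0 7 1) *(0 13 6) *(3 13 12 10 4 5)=[7, 12, 2, 13, 5, 3, 0, 1, 8, 9, 4, 11, 10, 6]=(0 7 1 12 10 4 5 3 13 6)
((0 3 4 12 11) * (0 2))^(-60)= ((0 3 4 12 11 2))^(-60)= (12)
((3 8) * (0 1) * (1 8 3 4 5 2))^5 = (0 1 2 5 4 8)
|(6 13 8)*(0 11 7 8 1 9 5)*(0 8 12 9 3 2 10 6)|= 42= |(0 11 7 12 9 5 8)(1 3 2 10 6 13)|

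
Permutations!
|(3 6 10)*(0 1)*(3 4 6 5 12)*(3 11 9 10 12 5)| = 6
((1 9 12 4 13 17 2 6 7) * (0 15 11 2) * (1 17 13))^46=((0 15 11 2 6 7 17)(1 9 12 4))^46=(0 6 15 7 11 17 2)(1 12)(4 9)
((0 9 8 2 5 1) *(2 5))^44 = (0 1 5 8 9) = ((0 9 8 5 1))^44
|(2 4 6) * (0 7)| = 6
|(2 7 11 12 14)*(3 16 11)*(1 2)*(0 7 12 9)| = 12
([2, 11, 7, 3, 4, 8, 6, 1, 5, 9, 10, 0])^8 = (0 1 2 11 7)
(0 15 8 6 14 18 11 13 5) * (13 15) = (0 13 5)(6 14 18 11 15 8) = [13, 1, 2, 3, 4, 0, 14, 7, 6, 9, 10, 15, 12, 5, 18, 8, 16, 17, 11]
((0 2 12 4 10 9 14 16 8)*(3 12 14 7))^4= (0 8 16 14 2)(3 9 4)(7 10 12)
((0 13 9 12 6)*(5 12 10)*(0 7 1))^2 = ((0 13 9 10 5 12 6 7 1))^2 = (0 9 5 6 1 13 10 12 7)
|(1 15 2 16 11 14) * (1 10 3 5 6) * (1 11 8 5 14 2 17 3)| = |(1 15 17 3 14 10)(2 16 8 5 6 11)| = 6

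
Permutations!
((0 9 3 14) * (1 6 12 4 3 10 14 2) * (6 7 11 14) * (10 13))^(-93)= (0 11 1 3 12 10 9 14 7 2 4 6 13)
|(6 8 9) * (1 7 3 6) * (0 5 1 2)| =|(0 5 1 7 3 6 8 9 2)| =9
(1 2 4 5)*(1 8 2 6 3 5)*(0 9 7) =(0 9 7)(1 6 3 5 8 2 4) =[9, 6, 4, 5, 1, 8, 3, 0, 2, 7]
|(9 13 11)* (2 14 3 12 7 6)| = |(2 14 3 12 7 6)(9 13 11)| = 6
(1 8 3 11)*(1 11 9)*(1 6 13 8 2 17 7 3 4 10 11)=(1 2 17 7 3 9 6 13 8 4 10 11)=[0, 2, 17, 9, 10, 5, 13, 3, 4, 6, 11, 1, 12, 8, 14, 15, 16, 7]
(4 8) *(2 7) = (2 7)(4 8) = [0, 1, 7, 3, 8, 5, 6, 2, 4]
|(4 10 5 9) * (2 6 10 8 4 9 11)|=10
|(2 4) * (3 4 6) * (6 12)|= |(2 12 6 3 4)|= 5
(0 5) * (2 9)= [5, 1, 9, 3, 4, 0, 6, 7, 8, 2]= (0 5)(2 9)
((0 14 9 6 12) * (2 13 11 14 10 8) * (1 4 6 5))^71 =(0 14 12 11 6 13 4 2 1 8 5 10 9)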